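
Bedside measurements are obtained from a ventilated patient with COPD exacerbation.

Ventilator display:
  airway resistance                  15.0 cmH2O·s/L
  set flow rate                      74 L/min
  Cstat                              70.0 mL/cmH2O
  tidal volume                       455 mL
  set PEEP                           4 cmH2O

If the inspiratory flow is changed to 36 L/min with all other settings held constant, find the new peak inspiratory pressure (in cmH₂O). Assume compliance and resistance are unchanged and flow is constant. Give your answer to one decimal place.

Flow: 74 L/min ÷ 60 = 1.2333 L/s.
New flow: 36 L/min ÷ 60 = 0.6 L/s.
PIP = Vt/C + R·V̇ + PEEP (constant-flow equation of motion).
Only the resistive term changes: ΔPIP = R × ΔV̇ = 15.0 × (0.6 − 1.2333) = 15.0 × -0.6333 = -9.5 cmH2O.
Original PIP = 455/70.0 + 15.0×1.2333 + 4 = 29.0 cmH2O; new PIP = 29.0 + (-9.5) = 19.5 cmH2O.

19.5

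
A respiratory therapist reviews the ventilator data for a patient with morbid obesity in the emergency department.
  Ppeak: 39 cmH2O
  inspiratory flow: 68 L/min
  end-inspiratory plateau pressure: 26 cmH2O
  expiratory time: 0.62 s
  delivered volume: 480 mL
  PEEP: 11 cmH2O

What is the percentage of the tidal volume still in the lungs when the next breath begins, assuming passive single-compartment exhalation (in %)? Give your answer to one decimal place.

Flow: 68 L/min ÷ 60 = 1.1333 L/s.
R = (PIP − Pplat)/V̇ = (39 − 26) / 1.1333 = 13.0/1.1333 = 11.471 cmH2O·s/L.
C = Vt/(Pplat − PEEP) = 480.0 / (26 − 11) = 480.0/15.0 = 32.0 mL/cmH2O.
τ = R × C = 11.471 × 0.032 L/cmH2O = 0.3671 s.
Fraction remaining at end-expiration = e^(−Te/τ) = e^(−0.62/0.3671) = 0.1847 → 18.47%.

18.5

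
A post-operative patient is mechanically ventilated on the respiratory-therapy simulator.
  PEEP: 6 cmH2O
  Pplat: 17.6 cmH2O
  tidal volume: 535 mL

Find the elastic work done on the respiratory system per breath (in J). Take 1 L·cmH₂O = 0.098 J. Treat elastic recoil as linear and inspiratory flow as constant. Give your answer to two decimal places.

Elastic work ≈ ½ × (Pplat − PEEP) × Vt = 0.5 × (17.6 − 6) × 0.535 L = 0.5 × 11.6 × 0.535 = 3.103 L·cmH2O.
× 0.098 J/(L·cmH2O) → 0.3041 J.

0.30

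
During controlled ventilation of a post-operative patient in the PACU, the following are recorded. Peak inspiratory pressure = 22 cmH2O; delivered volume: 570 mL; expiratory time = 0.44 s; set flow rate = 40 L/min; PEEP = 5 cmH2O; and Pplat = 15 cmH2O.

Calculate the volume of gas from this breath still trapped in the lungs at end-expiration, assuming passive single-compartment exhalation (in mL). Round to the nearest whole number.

Flow: 40 L/min ÷ 60 = 0.6667 L/s.
R = (PIP − Pplat)/V̇ = (22 − 15) / 0.6667 = 7.0/0.6667 = 10.499 cmH2O·s/L.
C = Vt/(Pplat − PEEP) = 570.0 / (15 − 5) = 570.0/10.0 = 57.0 mL/cmH2O.
τ = R × C = 10.499 × 0.057 L/cmH2O = 0.5984 s.
Fraction remaining = e^(−Te/τ) = e^(−0.44/0.5984) = 0.4794.
Trapped volume = 570.0 × 0.4794 = 273.26 mL.

273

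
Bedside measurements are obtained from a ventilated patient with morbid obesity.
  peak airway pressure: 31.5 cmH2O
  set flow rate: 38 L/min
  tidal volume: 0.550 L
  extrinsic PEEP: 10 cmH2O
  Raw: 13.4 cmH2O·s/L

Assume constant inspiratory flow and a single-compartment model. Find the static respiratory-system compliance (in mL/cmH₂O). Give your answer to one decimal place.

42.3

Flow: 38 L/min ÷ 60 = 0.6333 L/s.
Equation of motion (constant flow): PIP = Vt/C + R·V̇ + PEEP.
Vt/C = PIP − R·V̇ − PEEP = 31.5 − 13.4×0.6333 − 10 = 31.5 − 8.486 − 10 = 13.014 cmH2O.
C = Vt / 13.014 = 550 / 13.014 = 42.262 mL/cmH2O.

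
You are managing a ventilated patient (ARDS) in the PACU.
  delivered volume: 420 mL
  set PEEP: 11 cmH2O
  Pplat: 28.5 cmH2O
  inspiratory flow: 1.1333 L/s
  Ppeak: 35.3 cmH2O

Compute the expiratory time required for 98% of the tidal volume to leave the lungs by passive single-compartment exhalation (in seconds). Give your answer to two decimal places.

0.56

R = (PIP − Pplat)/V̇ = (35.3 − 28.5) / 1.1333 = 6.8/1.1333 = 6.0 cmH2O·s/L.
C = Vt/(Pplat − PEEP) = 420.0 / (28.5 − 11) = 420.0/17.5 = 24.0 mL/cmH2O.
τ = R × C = 6.0 × 0.024 L/cmH2O = 0.144 s.
t = −τ·ln(1 − 0.98) = −0.144·ln(0.02) = 0.5633 s.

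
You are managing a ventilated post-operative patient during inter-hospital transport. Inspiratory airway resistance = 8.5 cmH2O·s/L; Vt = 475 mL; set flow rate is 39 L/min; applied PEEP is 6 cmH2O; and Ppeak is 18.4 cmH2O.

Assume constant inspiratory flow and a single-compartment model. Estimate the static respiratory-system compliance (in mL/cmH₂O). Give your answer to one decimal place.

Flow: 39 L/min ÷ 60 = 0.65 L/s.
Equation of motion (constant flow): PIP = Vt/C + R·V̇ + PEEP.
Vt/C = PIP − R·V̇ − PEEP = 18.4 − 8.5×0.65 − 6 = 18.4 − 5.525 − 6 = 6.875 cmH2O.
C = Vt / 6.875 = 475 / 6.875 = 69.091 mL/cmH2O.

69.1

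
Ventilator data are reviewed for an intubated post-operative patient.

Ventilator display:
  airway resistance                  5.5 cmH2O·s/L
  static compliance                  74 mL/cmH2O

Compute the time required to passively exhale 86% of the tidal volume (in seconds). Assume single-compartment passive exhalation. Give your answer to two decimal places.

0.80

τ = R × C = 5.5 × 74 mL/cmH2O = 5.5 × 0.074 L/cmH2O = 0.407 s.
Exhaled fraction f = 1 − e^(−t/τ) → t = −τ·ln(1 − f) = −0.407·ln(0.14) = 0.8002 s.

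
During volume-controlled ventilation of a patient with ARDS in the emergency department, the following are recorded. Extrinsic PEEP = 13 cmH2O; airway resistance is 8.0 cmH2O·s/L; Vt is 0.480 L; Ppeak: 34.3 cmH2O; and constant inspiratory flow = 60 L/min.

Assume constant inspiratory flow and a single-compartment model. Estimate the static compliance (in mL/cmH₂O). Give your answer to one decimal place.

36.1

Flow: 60 L/min ÷ 60 = 1 L/s.
Equation of motion (constant flow): PIP = Vt/C + R·V̇ + PEEP.
Vt/C = PIP − R·V̇ − PEEP = 34.3 − 8.0×1 − 13 = 34.3 − 8.0 − 13 = 13.3 cmH2O.
C = Vt / 13.3 = 480 / 13.3 = 36.09 mL/cmH2O.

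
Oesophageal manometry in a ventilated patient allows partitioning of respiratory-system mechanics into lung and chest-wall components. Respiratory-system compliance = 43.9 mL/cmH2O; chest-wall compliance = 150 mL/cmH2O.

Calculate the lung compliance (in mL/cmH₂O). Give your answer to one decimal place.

62.1

1/CL = 1/Crs − 1/Ccw.
1/CL = 1/43.9 − 1/150 = 0.01611.
CL = 62.073 mL/cmH2O.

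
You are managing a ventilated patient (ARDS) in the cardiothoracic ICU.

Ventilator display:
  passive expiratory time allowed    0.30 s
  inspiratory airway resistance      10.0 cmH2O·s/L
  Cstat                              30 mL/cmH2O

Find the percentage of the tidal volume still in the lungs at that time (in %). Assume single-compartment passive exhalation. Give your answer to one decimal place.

36.8

τ = R × C = 10.0 × 30 mL/cmH2O = 10.0 × 0.030 L/cmH2O = 0.3 s.
Passive exhalation: V(t)/V₀ = e^(−t/τ) = e^(−0.30/0.3) = 0.3679.
Fraction remaining = 0.3679 → 36.79%.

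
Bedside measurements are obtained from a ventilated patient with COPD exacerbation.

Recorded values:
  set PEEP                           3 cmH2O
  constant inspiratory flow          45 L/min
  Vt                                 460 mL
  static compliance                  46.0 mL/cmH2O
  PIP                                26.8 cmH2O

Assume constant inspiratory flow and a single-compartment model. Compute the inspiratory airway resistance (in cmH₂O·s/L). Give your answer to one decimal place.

Flow: 45 L/min ÷ 60 = 0.75 L/s.
Equation of motion (constant flow): PIP = Vt/C + R·V̇ + PEEP.
R·V̇ = PIP − Vt/C − PEEP = 26.8 − 460/46.0 − 3 = 26.8 − 10.0 − 3 = 13.8 cmH2O.
R = 13.8 / 0.75 = 18.4 cmH2O·s/L.

18.4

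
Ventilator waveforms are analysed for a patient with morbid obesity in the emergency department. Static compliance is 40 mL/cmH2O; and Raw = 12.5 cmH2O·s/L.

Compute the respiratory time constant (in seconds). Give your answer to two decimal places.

0.50

τ = R × C = 12.5 × 40 mL/cmH2O = 12.5 × 0.040 L/cmH2O = 0.5 s.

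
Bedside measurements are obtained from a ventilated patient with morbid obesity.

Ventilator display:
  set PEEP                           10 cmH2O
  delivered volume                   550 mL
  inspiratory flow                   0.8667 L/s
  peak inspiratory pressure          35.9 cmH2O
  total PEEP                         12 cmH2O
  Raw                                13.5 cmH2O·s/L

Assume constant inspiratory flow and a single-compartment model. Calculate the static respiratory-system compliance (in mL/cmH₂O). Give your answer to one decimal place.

45.1

Total PEEP = 12 cmH2O (set 10 + intrinsic 2); this is the baseline alveolar pressure.
Equation of motion (constant flow): PIP = Vt/C + R·V̇ + PEEP.
Vt/C = PIP − R·V̇ − PEEP = 35.9 − 13.5×0.8667 − 12 = 35.9 − 11.7 − 12 = 12.2 cmH2O.
C = Vt / 12.2 = 550 / 12.2 = 45.082 mL/cmH2O.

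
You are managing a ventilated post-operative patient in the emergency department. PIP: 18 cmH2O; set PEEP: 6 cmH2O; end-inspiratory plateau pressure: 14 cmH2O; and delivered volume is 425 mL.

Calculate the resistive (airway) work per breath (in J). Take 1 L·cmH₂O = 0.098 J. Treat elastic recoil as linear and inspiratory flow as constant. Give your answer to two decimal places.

0.17

With constant inspiratory flow the resistive pressure is constant at PIP − Pplat = 18 − 14 = 4.0 cmH2O, so resistive work = 4.0 × 0.425 = 1.7 L·cmH2O.
× 0.098 J/(L·cmH2O) → 0.1666 J.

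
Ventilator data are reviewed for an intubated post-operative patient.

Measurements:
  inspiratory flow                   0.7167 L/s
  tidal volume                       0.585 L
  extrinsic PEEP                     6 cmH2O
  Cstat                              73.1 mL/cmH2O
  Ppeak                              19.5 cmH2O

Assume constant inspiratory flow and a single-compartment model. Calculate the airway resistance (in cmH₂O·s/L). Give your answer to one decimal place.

7.7

Equation of motion (constant flow): PIP = Vt/C + R·V̇ + PEEP.
R·V̇ = PIP − Vt/C − PEEP = 19.5 − 585/73.1 − 6 = 19.5 − 8.003 − 6 = 5.497 cmH2O.
R = 5.497 / 0.7167 = 7.67 cmH2O·s/L.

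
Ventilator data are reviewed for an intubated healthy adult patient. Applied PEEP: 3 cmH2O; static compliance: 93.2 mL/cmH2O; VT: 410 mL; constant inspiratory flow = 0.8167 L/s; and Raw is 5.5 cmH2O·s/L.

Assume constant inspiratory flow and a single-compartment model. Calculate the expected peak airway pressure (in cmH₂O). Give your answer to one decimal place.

11.9

Equation of motion (constant flow): PIP = Vt/C + R·V̇ + PEEP.
PIP = 410/93.2 + 5.5×0.8167 + 3 = 4.399 + 4.492 + 3 = 11.891 cmH2O.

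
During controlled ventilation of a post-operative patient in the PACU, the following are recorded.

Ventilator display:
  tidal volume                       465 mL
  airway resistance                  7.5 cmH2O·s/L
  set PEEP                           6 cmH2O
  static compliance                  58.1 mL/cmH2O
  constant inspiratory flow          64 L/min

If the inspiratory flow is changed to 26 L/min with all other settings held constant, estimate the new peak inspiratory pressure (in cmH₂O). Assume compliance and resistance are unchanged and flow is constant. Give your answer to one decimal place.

Flow: 64 L/min ÷ 60 = 1.0667 L/s.
New flow: 26 L/min ÷ 60 = 0.4333 L/s.
PIP = Vt/C + R·V̇ + PEEP (constant-flow equation of motion).
Only the resistive term changes: ΔPIP = R × ΔV̇ = 7.5 × (0.4333 − 1.0667) = 7.5 × -0.6334 = -4.751 cmH2O.
Original PIP = 465/58.1 + 7.5×1.0667 + 6 = 22.004 cmH2O; new PIP = 22.004 + (-4.751) = 17.253 cmH2O.

17.3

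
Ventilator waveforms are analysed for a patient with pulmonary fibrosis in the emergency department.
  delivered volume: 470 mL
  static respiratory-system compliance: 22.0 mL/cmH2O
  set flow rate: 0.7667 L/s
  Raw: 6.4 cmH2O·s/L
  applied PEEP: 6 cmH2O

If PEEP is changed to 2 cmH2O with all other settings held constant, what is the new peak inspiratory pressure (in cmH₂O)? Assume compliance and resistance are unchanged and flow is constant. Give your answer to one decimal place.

28.3

PIP = Vt/C + R·V̇ + PEEP (constant-flow equation of motion).
Only the baseline term changes: ΔPIP = ΔPEEP = 2 − 6 = -4.0 cmH2O.
Original PIP = 470/22.0 + 6.4×0.7667 + 6 = 32.271 cmH2O; new PIP = 32.271 + (-4.0) = 28.271 cmH2O.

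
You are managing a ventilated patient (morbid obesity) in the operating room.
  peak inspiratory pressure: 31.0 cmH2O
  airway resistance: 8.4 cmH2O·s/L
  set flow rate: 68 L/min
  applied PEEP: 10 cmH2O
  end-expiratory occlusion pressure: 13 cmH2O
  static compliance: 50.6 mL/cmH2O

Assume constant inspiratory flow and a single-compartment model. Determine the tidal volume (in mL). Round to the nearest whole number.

429

Flow: 68 L/min ÷ 60 = 1.1333 L/s.
Total PEEP = 13 cmH2O (set 10 + intrinsic 3); this is the baseline alveolar pressure.
Equation of motion (constant flow): PIP = Vt/C + R·V̇ + PEEP.
Vt/C = PIP − R·V̇ − PEEP = 31.0 − 9.52 − 13 = 8.48 cmH2O.
Vt = C × 8.48 = 50.6 × 8.48 = 429.09 mL.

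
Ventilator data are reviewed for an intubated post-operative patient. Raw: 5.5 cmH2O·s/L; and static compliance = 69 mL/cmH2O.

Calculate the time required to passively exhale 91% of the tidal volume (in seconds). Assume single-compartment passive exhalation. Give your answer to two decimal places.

τ = R × C = 5.5 × 69 mL/cmH2O = 5.5 × 0.069 L/cmH2O = 0.3795 s.
Exhaled fraction f = 1 − e^(−t/τ) → t = −τ·ln(1 − f) = −0.3795·ln(0.09) = 0.9138 s.

0.91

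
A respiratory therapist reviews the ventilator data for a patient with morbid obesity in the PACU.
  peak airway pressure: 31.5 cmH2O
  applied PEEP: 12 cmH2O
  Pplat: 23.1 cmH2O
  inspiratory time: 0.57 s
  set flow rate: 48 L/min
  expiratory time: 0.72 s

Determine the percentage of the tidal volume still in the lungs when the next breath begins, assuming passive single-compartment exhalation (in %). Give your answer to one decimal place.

Flow: 48 L/min ÷ 60 = 0.8 L/s.
Vt = flow × Ti = 0.8 L/s × 0.57 s × 1000 mL/L = 456.0 mL.
R = (PIP − Pplat)/V̇ = (31.5 − 23.1) / 0.8 = 8.4/0.8 = 10.5 cmH2O·s/L.
C = Vt/(Pplat − PEEP) = 456.0 / (23.1 − 12) = 456.0/11.1 = 41.081 mL/cmH2O.
τ = R × C = 10.5 × 0.04108 L/cmH2O = 0.4313 s.
Fraction remaining at end-expiration = e^(−Te/τ) = e^(−0.72/0.4313) = 0.1884 → 18.84%.

18.8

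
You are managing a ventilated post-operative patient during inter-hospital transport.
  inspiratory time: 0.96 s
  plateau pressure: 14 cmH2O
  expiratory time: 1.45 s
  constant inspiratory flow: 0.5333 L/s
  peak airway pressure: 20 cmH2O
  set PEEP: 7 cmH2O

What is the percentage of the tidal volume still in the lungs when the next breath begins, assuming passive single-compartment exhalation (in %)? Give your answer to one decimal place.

17.2

Vt = flow × Ti = 0.5333 L/s × 0.96 s × 1000 mL/L = 511.97 mL.
R = (PIP − Pplat)/V̇ = (20 − 14) / 0.5333 = 6.0/0.5333 = 11.251 cmH2O·s/L.
C = Vt/(Pplat − PEEP) = 511.97 / (14 − 7) = 511.97/7.0 = 73.139 mL/cmH2O.
τ = R × C = 11.251 × 0.07314 L/cmH2O = 0.8229 s.
Fraction remaining at end-expiration = e^(−Te/τ) = e^(−1.45/0.8229) = 0.1717 → 17.17%.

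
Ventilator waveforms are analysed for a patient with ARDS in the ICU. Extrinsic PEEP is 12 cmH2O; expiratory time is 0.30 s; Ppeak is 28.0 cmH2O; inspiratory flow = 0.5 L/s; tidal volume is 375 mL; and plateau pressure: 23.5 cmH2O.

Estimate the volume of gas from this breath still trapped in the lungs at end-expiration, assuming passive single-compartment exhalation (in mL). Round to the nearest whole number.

135

R = (PIP − Pplat)/V̇ = (28.0 − 23.5) / 0.5 = 4.5/0.5 = 9.0 cmH2O·s/L.
C = Vt/(Pplat − PEEP) = 375.0 / (23.5 − 12) = 375.0/11.5 = 32.609 mL/cmH2O.
τ = R × C = 9.0 × 0.03261 L/cmH2O = 0.2935 s.
Fraction remaining = e^(−Te/τ) = e^(−0.30/0.2935) = 0.3598.
Trapped volume = 375.0 × 0.3598 = 134.93 mL.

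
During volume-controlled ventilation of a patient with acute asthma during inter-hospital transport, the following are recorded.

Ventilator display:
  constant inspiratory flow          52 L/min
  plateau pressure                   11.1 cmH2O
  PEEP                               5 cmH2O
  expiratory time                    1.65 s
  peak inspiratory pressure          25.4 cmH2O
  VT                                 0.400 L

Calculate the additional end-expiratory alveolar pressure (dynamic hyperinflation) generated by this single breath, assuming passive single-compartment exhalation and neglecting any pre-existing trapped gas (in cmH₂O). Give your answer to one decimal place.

1.3

Flow: 52 L/min ÷ 60 = 0.8667 L/s.
R = (PIP − Pplat)/V̇ = (25.4 − 11.1) / 0.8667 = 14.3/0.8667 = 16.499 cmH2O·s/L.
C = Vt/(Pplat − PEEP) = 400.0 / (11.1 − 5) = 400.0/6.1 = 65.574 mL/cmH2O.
τ = R × C = 16.499 × 0.06557 L/cmH2O = 1.082 s.
Fraction remaining = e^(−Te/τ) = e^(−1.65/1.082) = 0.2176; trapped volume = 400.0 × 0.2176 = 87.04 mL.
Additional alveolar pressure from trapping ≈ V_trapped / C = 87.04 / 65.574 = 1.327 cmH2O.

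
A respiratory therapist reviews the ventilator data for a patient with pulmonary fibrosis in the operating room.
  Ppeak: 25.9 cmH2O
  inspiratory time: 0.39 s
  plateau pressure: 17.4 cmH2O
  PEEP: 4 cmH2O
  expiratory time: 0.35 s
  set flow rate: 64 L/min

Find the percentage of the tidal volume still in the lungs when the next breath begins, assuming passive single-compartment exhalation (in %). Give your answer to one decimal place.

Flow: 64 L/min ÷ 60 = 1.0667 L/s.
Vt = flow × Ti = 1.0667 L/s × 0.39 s × 1000 mL/L = 416.01 mL.
R = (PIP − Pplat)/V̇ = (25.9 − 17.4) / 1.0667 = 8.5/1.0667 = 7.969 cmH2O·s/L.
C = Vt/(Pplat − PEEP) = 416.01 / (17.4 − 4) = 416.01/13.4 = 31.046 mL/cmH2O.
τ = R × C = 7.969 × 0.03105 L/cmH2O = 0.2474 s.
Fraction remaining at end-expiration = e^(−Te/τ) = e^(−0.35/0.2474) = 0.243 → 24.3%.

24.3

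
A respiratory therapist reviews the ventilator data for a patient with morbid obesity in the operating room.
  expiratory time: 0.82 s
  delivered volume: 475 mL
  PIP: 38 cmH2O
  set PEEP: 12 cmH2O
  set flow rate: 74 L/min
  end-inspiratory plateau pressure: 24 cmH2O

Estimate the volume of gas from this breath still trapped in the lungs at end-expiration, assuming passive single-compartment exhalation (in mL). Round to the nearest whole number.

Flow: 74 L/min ÷ 60 = 1.2333 L/s.
R = (PIP − Pplat)/V̇ = (38 − 24) / 1.2333 = 14.0/1.2333 = 11.352 cmH2O·s/L.
C = Vt/(Pplat − PEEP) = 475.0 / (24 − 12) = 475.0/12.0 = 39.583 mL/cmH2O.
τ = R × C = 11.352 × 0.03958 L/cmH2O = 0.4493 s.
Fraction remaining = e^(−Te/τ) = e^(−0.82/0.4493) = 0.1612.
Trapped volume = 475.0 × 0.1612 = 76.57 mL.

77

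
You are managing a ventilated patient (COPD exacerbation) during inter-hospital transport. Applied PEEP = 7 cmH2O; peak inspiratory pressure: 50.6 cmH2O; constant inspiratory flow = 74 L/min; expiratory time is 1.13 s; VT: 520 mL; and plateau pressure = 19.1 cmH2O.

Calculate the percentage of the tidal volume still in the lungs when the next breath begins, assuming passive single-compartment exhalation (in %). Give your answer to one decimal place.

Flow: 74 L/min ÷ 60 = 1.2333 L/s.
R = (PIP − Pplat)/V̇ = (50.6 − 19.1) / 1.2333 = 31.5/1.2333 = 25.541 cmH2O·s/L.
C = Vt/(Pplat − PEEP) = 520.0 / (19.1 − 7) = 520.0/12.1 = 42.975 mL/cmH2O.
τ = R × C = 25.541 × 0.04298 L/cmH2O = 1.098 s.
Fraction remaining at end-expiration = e^(−Te/τ) = e^(−1.13/1.098) = 0.3573 → 35.73%.

35.7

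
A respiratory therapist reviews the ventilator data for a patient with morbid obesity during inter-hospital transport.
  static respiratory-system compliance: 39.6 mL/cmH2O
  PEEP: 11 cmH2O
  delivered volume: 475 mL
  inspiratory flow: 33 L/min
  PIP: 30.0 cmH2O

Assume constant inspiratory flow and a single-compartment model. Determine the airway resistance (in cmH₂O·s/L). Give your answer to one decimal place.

12.7

Flow: 33 L/min ÷ 60 = 0.55 L/s.
Equation of motion (constant flow): PIP = Vt/C + R·V̇ + PEEP.
R·V̇ = PIP − Vt/C − PEEP = 30.0 − 475/39.6 − 11 = 30.0 − 11.995 − 11 = 7.005 cmH2O.
R = 7.005 / 0.55 = 12.736 cmH2O·s/L.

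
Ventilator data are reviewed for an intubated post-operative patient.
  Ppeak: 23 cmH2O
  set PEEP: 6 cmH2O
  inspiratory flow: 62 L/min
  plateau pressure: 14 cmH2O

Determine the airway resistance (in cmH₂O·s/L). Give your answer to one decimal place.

8.7

Flow: 62 L/min ÷ 60 = 1.0333 L/s.
Raw = (PIP − Pplat) / flow = (23 − 14) / 1.0333 = 9.0 / 1.0333 = 8.71 cmH2O·s/L.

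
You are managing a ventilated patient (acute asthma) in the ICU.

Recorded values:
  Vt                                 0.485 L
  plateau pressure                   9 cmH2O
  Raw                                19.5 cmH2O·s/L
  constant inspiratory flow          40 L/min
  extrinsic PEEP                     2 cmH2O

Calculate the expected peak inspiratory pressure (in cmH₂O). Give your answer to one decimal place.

22.0

Flow: 40 L/min ÷ 60 = 0.6667 L/s.
PIP = Pplat + Raw × flow = 9 + 19.5 × 0.6667 = 9 + 13.001 = 22.001 cmH2O.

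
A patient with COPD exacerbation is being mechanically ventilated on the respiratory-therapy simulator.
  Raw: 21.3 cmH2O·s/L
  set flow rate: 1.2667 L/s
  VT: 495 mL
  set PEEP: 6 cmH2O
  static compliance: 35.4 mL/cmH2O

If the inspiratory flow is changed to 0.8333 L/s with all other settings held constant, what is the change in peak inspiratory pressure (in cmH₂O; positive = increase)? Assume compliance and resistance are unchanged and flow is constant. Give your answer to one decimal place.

PIP = Vt/C + R·V̇ + PEEP (constant-flow equation of motion).
Only the resistive term changes: ΔPIP = R × ΔV̇ = 21.3 × (0.8333 − 1.2667) = 21.3 × -0.4334 = -9.231 cmH2O.

-9.2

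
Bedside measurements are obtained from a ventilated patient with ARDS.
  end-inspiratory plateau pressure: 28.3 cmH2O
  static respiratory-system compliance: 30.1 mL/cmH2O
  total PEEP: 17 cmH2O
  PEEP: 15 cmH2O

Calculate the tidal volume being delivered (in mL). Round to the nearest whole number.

340

End-expiratory occlusion gives total PEEP = 17 cmH2O (intrinsic PEEP = 17 − 15 = 2). Use total PEEP for the elastic gradient.
Vt = Cstat × (Pplat − PEEPtotal) = 30.1 × (28.3 − 17) = 30.1 × 11.3 = 340.13 mL.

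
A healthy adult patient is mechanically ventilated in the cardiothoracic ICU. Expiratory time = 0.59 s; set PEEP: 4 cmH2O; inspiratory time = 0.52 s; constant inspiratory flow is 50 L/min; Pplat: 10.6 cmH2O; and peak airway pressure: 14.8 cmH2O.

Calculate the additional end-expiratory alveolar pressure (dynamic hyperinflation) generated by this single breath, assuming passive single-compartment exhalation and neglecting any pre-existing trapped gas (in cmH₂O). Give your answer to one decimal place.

Flow: 50 L/min ÷ 60 = 0.8333 L/s.
Vt = flow × Ti = 0.8333 L/s × 0.52 s × 1000 mL/L = 433.32 mL.
R = (PIP − Pplat)/V̇ = (14.8 − 10.6) / 0.8333 = 4.2/0.8333 = 5.04 cmH2O·s/L.
C = Vt/(Pplat − PEEP) = 433.32 / (10.6 − 4) = 433.32/6.6 = 65.655 mL/cmH2O.
τ = R × C = 5.04 × 0.06566 L/cmH2O = 0.3309 s.
Fraction remaining = e^(−Te/τ) = e^(−0.59/0.3309) = 0.1681; trapped volume = 433.32 × 0.1681 = 72.841 mL.
Additional alveolar pressure from trapping ≈ V_trapped / C = 72.841 / 65.655 = 1.109 cmH2O.

1.1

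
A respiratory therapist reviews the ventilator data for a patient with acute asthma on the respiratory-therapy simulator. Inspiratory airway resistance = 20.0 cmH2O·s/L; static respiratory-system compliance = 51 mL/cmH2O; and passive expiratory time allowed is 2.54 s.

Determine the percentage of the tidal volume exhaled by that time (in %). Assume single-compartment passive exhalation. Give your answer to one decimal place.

τ = R × C = 20.0 × 51 mL/cmH2O = 20.0 × 0.051 L/cmH2O = 1.02 s.
Passive exhalation: V(t)/V₀ = e^(−t/τ) = e^(−2.54/1.02) = 0.08289.
Fraction exhaled = 1 − 0.08289 = 0.9171 → 91.71%.

91.7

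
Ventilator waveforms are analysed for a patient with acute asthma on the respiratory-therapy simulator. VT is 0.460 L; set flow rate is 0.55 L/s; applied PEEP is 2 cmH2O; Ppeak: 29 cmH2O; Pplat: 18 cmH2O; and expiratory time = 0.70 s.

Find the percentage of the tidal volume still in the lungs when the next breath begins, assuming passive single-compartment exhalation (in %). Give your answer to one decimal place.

R = (PIP − Pplat)/V̇ = (29 − 18) / 0.55 = 11.0/0.55 = 20.0 cmH2O·s/L.
C = Vt/(Pplat − PEEP) = 460.0 / (18 − 2) = 460.0/16.0 = 28.75 mL/cmH2O.
τ = R × C = 20.0 × 0.02875 L/cmH2O = 0.575 s.
Fraction remaining at end-expiration = e^(−Te/τ) = e^(−0.70/0.575) = 0.296 → 29.6%.

29.6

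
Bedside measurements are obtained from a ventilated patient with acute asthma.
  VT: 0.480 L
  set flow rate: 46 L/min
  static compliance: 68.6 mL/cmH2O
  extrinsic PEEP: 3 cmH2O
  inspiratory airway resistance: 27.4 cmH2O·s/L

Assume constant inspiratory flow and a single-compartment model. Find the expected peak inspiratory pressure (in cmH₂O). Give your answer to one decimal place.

Flow: 46 L/min ÷ 60 = 0.7667 L/s.
Equation of motion (constant flow): PIP = Vt/C + R·V̇ + PEEP.
PIP = 480/68.6 + 27.4×0.7667 + 3 = 6.997 + 21.008 + 3 = 31.005 cmH2O.

31.0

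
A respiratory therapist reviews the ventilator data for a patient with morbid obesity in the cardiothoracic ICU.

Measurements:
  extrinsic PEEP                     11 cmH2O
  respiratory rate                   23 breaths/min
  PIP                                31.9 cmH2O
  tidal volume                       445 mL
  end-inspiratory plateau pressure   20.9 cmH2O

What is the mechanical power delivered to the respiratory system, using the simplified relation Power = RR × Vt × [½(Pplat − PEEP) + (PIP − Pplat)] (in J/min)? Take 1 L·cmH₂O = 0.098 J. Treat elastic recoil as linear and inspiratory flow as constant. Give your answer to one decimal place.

16.0

Per-breath work = Vt × [½(Pplat−PEEP) + (PIP−Pplat)] = 0.445 × [0.5×9.9 + 11.0] = 0.445 × 15.95 = 7.098 L·cmH2O.
Power = 23 × 7.098 = 163.25 L·cmH2O/min.
× 0.098 J/(L·cmH2O) → 15.999 J/min.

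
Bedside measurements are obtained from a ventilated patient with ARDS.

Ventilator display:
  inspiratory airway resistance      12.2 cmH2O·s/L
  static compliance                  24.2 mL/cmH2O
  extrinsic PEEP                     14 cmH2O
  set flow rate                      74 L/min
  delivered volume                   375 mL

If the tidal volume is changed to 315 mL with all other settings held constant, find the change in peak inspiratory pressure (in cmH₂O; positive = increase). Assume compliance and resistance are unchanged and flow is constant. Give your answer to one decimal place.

PIP = Vt/C + R·V̇ + PEEP (constant-flow equation of motion).
Only the elastic term changes: ΔPIP = ΔVt / C = (315 − 375) / 24.2 = -2.479 cmH2O.

-2.5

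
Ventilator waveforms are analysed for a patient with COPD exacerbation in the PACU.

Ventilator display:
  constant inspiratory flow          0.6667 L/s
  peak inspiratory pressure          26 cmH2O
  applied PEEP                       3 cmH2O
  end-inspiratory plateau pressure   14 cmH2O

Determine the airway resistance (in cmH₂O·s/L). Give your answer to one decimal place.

Raw = (PIP − Pplat) / flow = (26 − 14) / 0.6667 = 12.0 / 0.6667 = 17.999 cmH2O·s/L.

18.0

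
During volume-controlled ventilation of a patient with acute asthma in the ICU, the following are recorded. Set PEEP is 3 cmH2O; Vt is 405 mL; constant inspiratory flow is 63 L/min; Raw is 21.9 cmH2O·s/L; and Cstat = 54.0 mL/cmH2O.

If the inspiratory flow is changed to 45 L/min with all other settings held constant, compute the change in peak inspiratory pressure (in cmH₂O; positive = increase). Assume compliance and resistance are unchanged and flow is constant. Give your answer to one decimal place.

-6.6

Flow: 63 L/min ÷ 60 = 1.05 L/s.
New flow: 45 L/min ÷ 60 = 0.75 L/s.
PIP = Vt/C + R·V̇ + PEEP (constant-flow equation of motion).
Only the resistive term changes: ΔPIP = R × ΔV̇ = 21.9 × (0.75 − 1.05) = 21.9 × -0.3 = -6.57 cmH2O.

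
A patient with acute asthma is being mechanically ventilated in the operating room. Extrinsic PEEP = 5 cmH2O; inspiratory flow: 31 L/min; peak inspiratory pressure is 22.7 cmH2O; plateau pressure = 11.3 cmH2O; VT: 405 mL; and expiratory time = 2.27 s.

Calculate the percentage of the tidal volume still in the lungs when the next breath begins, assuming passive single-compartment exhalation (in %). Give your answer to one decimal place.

20.2

Flow: 31 L/min ÷ 60 = 0.5167 L/s.
R = (PIP − Pplat)/V̇ = (22.7 − 11.3) / 0.5167 = 11.4/0.5167 = 22.063 cmH2O·s/L.
C = Vt/(Pplat − PEEP) = 405.0 / (11.3 − 5) = 405.0/6.3 = 64.286 mL/cmH2O.
τ = R × C = 22.063 × 0.06429 L/cmH2O = 1.418 s.
Fraction remaining at end-expiration = e^(−Te/τ) = e^(−2.27/1.418) = 0.2017 → 20.17%.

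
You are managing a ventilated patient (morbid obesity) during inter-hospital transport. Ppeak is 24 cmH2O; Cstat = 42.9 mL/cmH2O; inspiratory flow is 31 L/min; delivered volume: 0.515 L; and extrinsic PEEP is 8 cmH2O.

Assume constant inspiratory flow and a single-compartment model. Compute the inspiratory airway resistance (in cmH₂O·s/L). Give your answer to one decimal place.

7.7

Flow: 31 L/min ÷ 60 = 0.5167 L/s.
Equation of motion (constant flow): PIP = Vt/C + R·V̇ + PEEP.
R·V̇ = PIP − Vt/C − PEEP = 24 − 515/42.9 − 8 = 24 − 12.005 − 8 = 3.995 cmH2O.
R = 3.995 / 0.5167 = 7.732 cmH2O·s/L.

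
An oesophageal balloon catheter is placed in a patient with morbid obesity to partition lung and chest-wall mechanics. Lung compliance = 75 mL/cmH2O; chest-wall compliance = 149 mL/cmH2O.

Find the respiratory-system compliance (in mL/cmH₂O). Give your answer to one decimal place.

Lung and chest wall are elastances in series: 1/Crs = 1/CL + 1/Ccw.
1/Crs = 1/75 + 1/149 = 0.02004.
Crs = 49.9 mL/cmH2O.

49.9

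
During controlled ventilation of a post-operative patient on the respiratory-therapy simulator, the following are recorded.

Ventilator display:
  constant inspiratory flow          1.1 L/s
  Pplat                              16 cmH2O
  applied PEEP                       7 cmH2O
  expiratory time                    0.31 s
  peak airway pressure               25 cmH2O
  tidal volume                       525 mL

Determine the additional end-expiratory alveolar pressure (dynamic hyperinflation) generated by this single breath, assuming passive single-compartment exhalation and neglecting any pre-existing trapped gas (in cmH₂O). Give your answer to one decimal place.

4.7

R = (PIP − Pplat)/V̇ = (25 − 16) / 1.1 = 9.0/1.1 = 8.182 cmH2O·s/L.
C = Vt/(Pplat − PEEP) = 525.0 / (16 − 7) = 525.0/9.0 = 58.333 mL/cmH2O.
τ = R × C = 8.182 × 0.05833 L/cmH2O = 0.4773 s.
Fraction remaining = e^(−Te/τ) = e^(−0.31/0.4773) = 0.5223; trapped volume = 525.0 × 0.5223 = 274.21 mL.
Additional alveolar pressure from trapping ≈ V_trapped / C = 274.21 / 58.333 = 4.701 cmH2O.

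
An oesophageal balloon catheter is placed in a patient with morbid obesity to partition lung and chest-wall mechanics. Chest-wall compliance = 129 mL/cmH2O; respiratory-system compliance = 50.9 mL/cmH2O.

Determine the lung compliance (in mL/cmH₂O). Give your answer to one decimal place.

1/CL = 1/Crs − 1/Ccw.
1/CL = 1/50.9 − 1/129 = 0.01189.
CL = 84.104 mL/cmH2O.

84.1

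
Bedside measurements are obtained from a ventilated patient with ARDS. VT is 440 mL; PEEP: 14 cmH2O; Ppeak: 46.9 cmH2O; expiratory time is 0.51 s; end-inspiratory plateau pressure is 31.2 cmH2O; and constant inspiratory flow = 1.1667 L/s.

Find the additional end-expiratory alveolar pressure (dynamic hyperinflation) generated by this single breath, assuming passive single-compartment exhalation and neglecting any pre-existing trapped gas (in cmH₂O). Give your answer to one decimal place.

3.9

R = (PIP − Pplat)/V̇ = (46.9 − 31.2) / 1.1667 = 15.7/1.1667 = 13.457 cmH2O·s/L.
C = Vt/(Pplat − PEEP) = 440.0 / (31.2 − 14) = 440.0/17.2 = 25.581 mL/cmH2O.
τ = R × C = 13.457 × 0.02558 L/cmH2O = 0.3442 s.
Fraction remaining = e^(−Te/τ) = e^(−0.51/0.3442) = 0.2273; trapped volume = 440.0 × 0.2273 = 100.01 mL.
Additional alveolar pressure from trapping ≈ V_trapped / C = 100.01 / 25.581 = 3.91 cmH2O.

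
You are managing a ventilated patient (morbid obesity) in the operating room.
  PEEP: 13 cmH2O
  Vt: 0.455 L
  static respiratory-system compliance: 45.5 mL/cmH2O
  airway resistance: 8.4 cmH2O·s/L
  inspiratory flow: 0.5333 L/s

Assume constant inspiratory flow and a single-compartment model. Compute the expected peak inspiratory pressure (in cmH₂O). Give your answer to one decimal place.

27.5

Equation of motion (constant flow): PIP = Vt/C + R·V̇ + PEEP.
PIP = 455/45.5 + 8.4×0.5333 + 13 = 10.0 + 4.48 + 13 = 27.48 cmH2O.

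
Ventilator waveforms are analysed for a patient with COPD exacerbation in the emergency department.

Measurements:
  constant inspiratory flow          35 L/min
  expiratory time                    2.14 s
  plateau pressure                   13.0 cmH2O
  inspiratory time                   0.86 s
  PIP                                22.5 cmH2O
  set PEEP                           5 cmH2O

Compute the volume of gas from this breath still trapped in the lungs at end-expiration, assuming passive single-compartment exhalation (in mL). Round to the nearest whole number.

62

Flow: 35 L/min ÷ 60 = 0.5833 L/s.
Vt = flow × Ti = 0.5833 L/s × 0.86 s × 1000 mL/L = 501.64 mL.
R = (PIP − Pplat)/V̇ = (22.5 − 13.0) / 0.5833 = 9.5/0.5833 = 16.287 cmH2O·s/L.
C = Vt/(Pplat − PEEP) = 501.64 / (13.0 − 5) = 501.64/8.0 = 62.705 mL/cmH2O.
τ = R × C = 16.287 × 0.06271 L/cmH2O = 1.021 s.
Fraction remaining = e^(−Te/τ) = e^(−2.14/1.021) = 0.1229.
Trapped volume = 501.64 × 0.1229 = 61.652 mL.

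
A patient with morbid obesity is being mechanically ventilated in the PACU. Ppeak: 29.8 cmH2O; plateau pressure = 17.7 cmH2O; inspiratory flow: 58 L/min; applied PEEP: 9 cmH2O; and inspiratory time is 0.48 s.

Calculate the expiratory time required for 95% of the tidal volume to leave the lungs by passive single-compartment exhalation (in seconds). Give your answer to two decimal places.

Flow: 58 L/min ÷ 60 = 0.9667 L/s.
Vt = flow × Ti = 0.9667 L/s × 0.48 s × 1000 mL/L = 464.02 mL.
R = (PIP − Pplat)/V̇ = (29.8 − 17.7) / 0.9667 = 12.1/0.9667 = 12.517 cmH2O·s/L.
C = Vt/(Pplat − PEEP) = 464.02 / (17.7 − 9) = 464.02/8.7 = 53.336 mL/cmH2O.
τ = R × C = 12.517 × 0.05334 L/cmH2O = 0.6677 s.
t = −τ·ln(1 − 0.95) = −0.6677·ln(0.05) = 2.0 s.

2.00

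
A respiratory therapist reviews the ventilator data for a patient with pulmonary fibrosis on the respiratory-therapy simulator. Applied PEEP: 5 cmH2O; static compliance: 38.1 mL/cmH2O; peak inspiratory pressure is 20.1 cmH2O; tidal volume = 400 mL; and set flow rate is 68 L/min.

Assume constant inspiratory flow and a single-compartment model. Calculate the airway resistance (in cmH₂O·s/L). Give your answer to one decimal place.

4.1

Flow: 68 L/min ÷ 60 = 1.1333 L/s.
Equation of motion (constant flow): PIP = Vt/C + R·V̇ + PEEP.
R·V̇ = PIP − Vt/C − PEEP = 20.1 − 400/38.1 − 5 = 20.1 − 10.499 − 5 = 4.601 cmH2O.
R = 4.601 / 1.1333 = 4.06 cmH2O·s/L.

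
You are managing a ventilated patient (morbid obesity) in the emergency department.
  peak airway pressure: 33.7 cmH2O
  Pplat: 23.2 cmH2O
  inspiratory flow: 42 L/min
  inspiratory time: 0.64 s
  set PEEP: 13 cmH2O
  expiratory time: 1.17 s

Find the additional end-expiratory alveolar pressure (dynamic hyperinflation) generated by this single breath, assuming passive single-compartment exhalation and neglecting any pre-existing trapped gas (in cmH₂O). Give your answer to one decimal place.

Flow: 42 L/min ÷ 60 = 0.7 L/s.
Vt = flow × Ti = 0.7 L/s × 0.64 s × 1000 mL/L = 448.0 mL.
R = (PIP − Pplat)/V̇ = (33.7 − 23.2) / 0.7 = 10.5/0.7 = 15.0 cmH2O·s/L.
C = Vt/(Pplat − PEEP) = 448.0 / (23.2 − 13) = 448.0/10.2 = 43.922 mL/cmH2O.
τ = R × C = 15.0 × 0.04392 L/cmH2O = 0.6588 s.
Fraction remaining = e^(−Te/τ) = e^(−1.17/0.6588) = 0.1693; trapped volume = 448.0 × 0.1693 = 75.846 mL.
Additional alveolar pressure from trapping ≈ V_trapped / C = 75.846 / 43.922 = 1.727 cmH2O.

1.7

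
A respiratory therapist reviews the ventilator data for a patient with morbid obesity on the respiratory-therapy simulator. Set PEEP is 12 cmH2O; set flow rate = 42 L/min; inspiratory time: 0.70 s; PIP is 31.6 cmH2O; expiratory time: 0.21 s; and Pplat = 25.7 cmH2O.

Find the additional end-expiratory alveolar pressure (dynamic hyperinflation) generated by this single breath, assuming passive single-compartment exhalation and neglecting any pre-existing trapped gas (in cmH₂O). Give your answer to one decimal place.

6.8

Flow: 42 L/min ÷ 60 = 0.7 L/s.
Vt = flow × Ti = 0.7 L/s × 0.70 s × 1000 mL/L = 490.0 mL.
R = (PIP − Pplat)/V̇ = (31.6 − 25.7) / 0.7 = 5.9/0.7 = 8.429 cmH2O·s/L.
C = Vt/(Pplat − PEEP) = 490.0 / (25.7 − 12) = 490.0/13.7 = 35.766 mL/cmH2O.
τ = R × C = 8.429 × 0.03577 L/cmH2O = 0.3015 s.
Fraction remaining = e^(−Te/τ) = e^(−0.21/0.3015) = 0.4983; trapped volume = 490.0 × 0.4983 = 244.17 mL.
Additional alveolar pressure from trapping ≈ V_trapped / C = 244.17 / 35.766 = 6.827 cmH2O.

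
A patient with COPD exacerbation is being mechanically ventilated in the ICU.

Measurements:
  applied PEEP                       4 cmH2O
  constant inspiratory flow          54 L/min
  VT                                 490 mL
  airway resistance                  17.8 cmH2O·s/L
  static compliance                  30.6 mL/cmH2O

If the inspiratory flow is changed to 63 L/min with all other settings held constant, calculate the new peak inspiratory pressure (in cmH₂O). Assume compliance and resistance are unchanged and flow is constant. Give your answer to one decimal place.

38.7

Flow: 54 L/min ÷ 60 = 0.9 L/s.
New flow: 63 L/min ÷ 60 = 1.05 L/s.
PIP = Vt/C + R·V̇ + PEEP (constant-flow equation of motion).
Only the resistive term changes: ΔPIP = R × ΔV̇ = 17.8 × (1.05 − 0.9) = 17.8 × 0.15 = 2.67 cmH2O.
Original PIP = 490/30.6 + 17.8×0.9 + 4 = 36.033 cmH2O; new PIP = 36.033 + (2.67) = 38.703 cmH2O.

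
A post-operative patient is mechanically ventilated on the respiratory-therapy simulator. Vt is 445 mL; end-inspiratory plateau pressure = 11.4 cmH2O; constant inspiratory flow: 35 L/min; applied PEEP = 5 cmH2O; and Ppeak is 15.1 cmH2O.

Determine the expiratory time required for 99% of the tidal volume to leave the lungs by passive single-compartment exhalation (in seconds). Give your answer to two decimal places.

2.03

Flow: 35 L/min ÷ 60 = 0.5833 L/s.
R = (PIP − Pplat)/V̇ = (15.1 − 11.4) / 0.5833 = 3.7/0.5833 = 6.343 cmH2O·s/L.
C = Vt/(Pplat − PEEP) = 445.0 / (11.4 − 5) = 445.0/6.4 = 69.531 mL/cmH2O.
τ = R × C = 6.343 × 0.06953 L/cmH2O = 0.441 s.
t = −τ·ln(1 − 0.99) = −0.441·ln(0.01) = 2.031 s.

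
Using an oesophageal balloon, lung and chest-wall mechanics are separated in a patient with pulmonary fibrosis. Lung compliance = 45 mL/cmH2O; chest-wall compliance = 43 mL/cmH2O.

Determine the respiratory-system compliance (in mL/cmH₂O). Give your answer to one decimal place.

22.0

Lung and chest wall are elastances in series: 1/Crs = 1/CL + 1/Ccw.
1/Crs = 1/45 + 1/43 = 0.04548.
Crs = 21.988 mL/cmH2O.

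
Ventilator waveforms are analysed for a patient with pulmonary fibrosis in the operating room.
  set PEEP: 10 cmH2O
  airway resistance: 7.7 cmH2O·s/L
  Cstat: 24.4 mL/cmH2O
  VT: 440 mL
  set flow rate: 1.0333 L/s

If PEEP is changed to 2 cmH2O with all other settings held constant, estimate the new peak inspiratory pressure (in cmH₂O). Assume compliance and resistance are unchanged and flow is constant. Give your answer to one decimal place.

PIP = Vt/C + R·V̇ + PEEP (constant-flow equation of motion).
Only the baseline term changes: ΔPIP = ΔPEEP = 2 − 10 = -8.0 cmH2O.
Original PIP = 440/24.4 + 7.7×1.0333 + 10 = 35.989 cmH2O; new PIP = 35.989 + (-8.0) = 27.989 cmH2O.

28.0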